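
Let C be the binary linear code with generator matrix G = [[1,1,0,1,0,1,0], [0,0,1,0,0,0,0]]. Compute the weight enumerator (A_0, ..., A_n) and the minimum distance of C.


Weight distribution: A_0 = 1, A_1 = 1, A_4 = 1, A_5 = 1. Minimum distance d = 1.

Enumerate all 2^2 = 4 messages m ∈ F_2^2.
For each, compute codeword c = mG in F_2^7, then tally its weight.
  m = 00 → c = 0000000, weight = 0.
  m = 10 → c = 1101010, weight = 4.
  m = 01 → c = 0010000, weight = 1.
  m = 11 → c = 1111010, weight = 5.
Tally weights:
  weight 0: 1 codewords.
  weight 1: 1 codewords.
  weight 4: 1 codewords.
  weight 5: 1 codewords.
Minimum distance d = smallest w > 0 with A_w > 0 = 1.
Sanity: Σ A_w = 4 = 2^2 = 4 ✓.


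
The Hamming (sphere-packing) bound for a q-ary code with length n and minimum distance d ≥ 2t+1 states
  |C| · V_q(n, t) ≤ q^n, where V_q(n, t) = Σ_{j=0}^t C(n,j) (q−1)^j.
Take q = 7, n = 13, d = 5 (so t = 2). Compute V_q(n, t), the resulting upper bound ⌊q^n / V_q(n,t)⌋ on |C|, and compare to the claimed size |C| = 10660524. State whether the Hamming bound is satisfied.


V_q(n, t) = 2887, q^n = 96889010407, Hamming bound = 33560446, |C| = 10660524 ≤ bound (satisfied).

Step 1: Compute V_q(n, t) = Σ_{j=0}^2 C(n, j) (q−1)^j.
  j = 0: C(13,0)·(6)^0 = 1·1 = 1.
  j = 1: C(13,1)·(6)^1 = 13·6 = 78.
  j = 2: C(13,2)·(6)^2 = 78·36 = 2808.
  V_q(n, t) = 1 + 78 + 2808 = 2887.
Step 2: q^n = 7^13 = 96889010407.
Step 3: Hamming bound ⌊q^n / V_q(n,t)⌋ = ⌊96889010407/2887⌋ = 33560446.
Step 4: Compare |C| = 10660524 to 33560446: satisfied.
The claimed |C| lies below the Hamming bound.


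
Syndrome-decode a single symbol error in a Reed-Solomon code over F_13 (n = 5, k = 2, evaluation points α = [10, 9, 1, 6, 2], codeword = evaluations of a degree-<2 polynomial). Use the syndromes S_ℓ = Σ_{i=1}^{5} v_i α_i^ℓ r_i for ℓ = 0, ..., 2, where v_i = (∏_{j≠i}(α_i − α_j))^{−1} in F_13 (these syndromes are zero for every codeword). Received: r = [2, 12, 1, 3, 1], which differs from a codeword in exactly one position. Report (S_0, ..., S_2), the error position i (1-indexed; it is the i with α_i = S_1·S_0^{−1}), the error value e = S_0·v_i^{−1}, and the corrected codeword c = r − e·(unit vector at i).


S = (1, 2, 4), error at position 5, error magnitude e = 10, c = [2, 12, 1, 3, 4].

Step 1: column multipliers v_i = (∏_{j≠i}(α_i − α_j))^{−1} mod 13.
  i = 1 (α = 10): (10−9)(10−1)(10−6)(10−2) = 1·9·4·8 = 288 ≡ 2, so v_1 = 2^{−1} = 7 (mod 13).
  i = 2 (α = 9): (9−10)(9−1)(9−6)(9−2) = (−1)·8·3·7 = −168 ≡ 1, so v_2 = 1^{−1} = 1 (mod 13).
  i = 3 (α = 1): (1−10)(1−9)(1−6)(1−2) = (−9)·(−8)·(−5)·(−1) = 360 ≡ 9, so v_3 = 9^{−1} = 3 (mod 13).
  i = 4 (α = 6): (6−10)(6−9)(6−1)(6−2) = (−4)·(−3)·5·4 = 240 ≡ 6, so v_4 = 6^{−1} = 11 (mod 13).
  i = 5 (α = 2): (2−10)(2−9)(2−1)(2−6) = (−8)·(−7)·1·(−4) = −224 ≡ 10, so v_5 = 10^{−1} = 4 (mod 13).
  v = [7, 1, 3, 11, 4].
Step 2: syndromes of r = [2, 12, 1, 3, 1] (all sums mod 13).
  S_0 = Σ v_i r_i = 7·2 + 1·12 + 3·1 + 11·3 + 4·1 = 66 ≡ 1.
  S_1 = Σ v_i α_i r_i = 7·10·2 + 1·9·12 + 3·1·1 + 11·6·3 + 4·2·1 = 457 ≡ 2.
  α_i^2 mod 13 = [9, 3, 1, 10, 4].
  S_2 = Σ v_i α_i^2 r_i = 7·9·2 + 1·3·12 + 3·1·1 + 11·10·3 + 4·4·1 = 511 ≡ 4.
  S = (1, 2, 4) ≠ 0, so r is not a codeword (an error is present).
Step 3: locate the error. For a single error e at position i, S_ℓ = v_i·e·α_i^ℓ, so α_err = S_1/S_0.
  S_0^{−1} = 1^{−1} = 1 (mod 13), so α_err = 2·1 = 2 ≡ 2 = α_5. Error position i = 5.
  Consistency check: S_2/S_1 = 4·7 = 28 ≡ 2 = α_err ✓ (single-error assumption holds).
Step 4: error magnitude e = S_0/v_5 = S_0·∏_{j≠5}(α_5 − α_j) = 1·10 = 10 ≡ 10 (mod 13).
Step 5: correct position 5: c_5 = r_5 − e = 1 − 10 ≡ 4 (mod 13). Hence c = [2, 12, 1, 3, 4].
  Check: interpolating c through the α_i gives m(x) = 11 + 3·x (degree < 2) with m(α_i) = c_i for every i, so c is indeed a codeword.


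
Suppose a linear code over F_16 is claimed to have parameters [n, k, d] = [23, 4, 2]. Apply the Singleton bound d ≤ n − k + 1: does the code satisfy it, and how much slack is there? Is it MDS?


Singleton RHS = n − k + 1 = 20, slack = 18, bound satisfied, not MDS.

Singleton bound: d ≤ n − k + 1.
Here n = 23, k = 4, so n − k + 1 = 20.
Given d = 2, check d ≤ 20: YES.
Slack = (n − k + 1) − d = 18.
The code is NOT MDS (slack = 18 > 0).
Description: the claimed parameters are [23, 4, 2]_16; such a code would be non-MDS.


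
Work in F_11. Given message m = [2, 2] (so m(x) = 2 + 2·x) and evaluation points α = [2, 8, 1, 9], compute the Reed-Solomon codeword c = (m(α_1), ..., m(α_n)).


c = [6, 7, 4, 9]

Message polynomial: m(x) = 2 + 2·x (mod 11).
For each evaluation point α_i, compute m(α_i) mod 11:
  α_1 = 2: Horner steps 2 → 6, so m(2) = 6.
  α_2 = 8: Horner steps 2 → 7, so m(8) = 7.
  α_3 = 1: Horner steps 2 → 4, so m(1) = 4.
  α_4 = 9: Horner steps 2 → 9, so m(9) = 9.
Codeword c = [6, 7, 4, 9] ∈ F_11^4.


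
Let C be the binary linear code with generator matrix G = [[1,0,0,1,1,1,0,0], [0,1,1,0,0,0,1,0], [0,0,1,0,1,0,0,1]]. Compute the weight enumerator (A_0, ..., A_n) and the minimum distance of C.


Weight distribution: A_0 = 1, A_3 = 2, A_4 = 2, A_5 = 1, A_6 = 1, A_7 = 1. Minimum distance d = 3.

Enumerate all 2^3 = 8 messages m ∈ F_2^3.
For each, compute codeword c = mG in F_2^8, then tally its weight.
  m = 000 → c = 00000000, weight = 0.
  m = 100 → c = 10011100, weight = 4.
  m = 010 → c = 01100010, weight = 3.
  m = 110 → c = 11111110, weight = 7.
  m = 001 → c = 00101001, weight = 3.
  m = 101 → c = 10110101, weight = 5.
  m = 011 → c = 01001011, weight = 4.
  m = 111 → c = 11010111, weight = 6.
Tally weights:
  weight 0: 1 codewords.
  weight 3: 2 codewords.
  weight 4: 2 codewords.
  weight 5: 1 codewords.
  weight 6: 1 codewords.
  weight 7: 1 codewords.
Minimum distance d = smallest w > 0 with A_w > 0 = 3.
Sanity: Σ A_w = 8 = 2^3 = 8 ✓.


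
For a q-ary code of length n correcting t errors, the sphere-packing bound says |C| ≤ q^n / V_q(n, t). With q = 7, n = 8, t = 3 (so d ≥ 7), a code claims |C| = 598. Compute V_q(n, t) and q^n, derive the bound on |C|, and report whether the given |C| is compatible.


V_q(n, t) = 13153, q^n = 5764801, Hamming bound = 438, |C| = 598 > bound (violated).

Step 1: Compute V_q(n, t) = Σ_{j=0}^3 C(n, j) (q−1)^j.
  j = 0: C(8,0)·(6)^0 = 1·1 = 1.
  j = 1: C(8,1)·(6)^1 = 8·6 = 48.
  j = 2: C(8,2)·(6)^2 = 28·36 = 1008.
  j = 3: C(8,3)·(6)^3 = 56·216 = 12096.
  V_q(n, t) = 1 + 48 + 1008 + 12096 = 13153.
Step 2: q^n = 7^8 = 5764801.
Step 3: Hamming bound ⌊q^n / V_q(n,t)⌋ = ⌊5764801/13153⌋ = 438.
Step 4: Compare |C| = 598 to 438: violated.
The claimed |C| lies above the Hamming bound, so no 7-ary code of length 8 with d ≥ 7 can have 598 codewords.


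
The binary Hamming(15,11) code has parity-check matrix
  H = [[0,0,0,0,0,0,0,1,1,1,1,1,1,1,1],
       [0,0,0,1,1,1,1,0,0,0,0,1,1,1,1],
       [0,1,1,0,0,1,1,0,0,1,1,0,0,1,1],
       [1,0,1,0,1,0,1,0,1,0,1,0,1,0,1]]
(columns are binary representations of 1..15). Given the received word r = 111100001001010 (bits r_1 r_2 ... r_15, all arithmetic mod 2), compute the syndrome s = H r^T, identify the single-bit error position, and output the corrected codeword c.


s = (1, 1, 1, 1)^T, error position = 15, corrected codeword c = 111100001001011

Compute s = H r^T mod 2 one row at a time:
  s_1 = 0 + 1 + 0 + 0 + 1 + 0 + 1 + 0 = 3 ≡ 1 (mod 2).
  s_2 = 1 + 0 + 0 + 0 + 1 + 0 + 1 + 0 = 3 ≡ 1 (mod 2).
  s_3 = 1 + 1 + 0 + 0 + 0 + 0 + 1 + 0 = 3 ≡ 1 (mod 2).
  s_4 = 1 + 1 + 0 + 0 + 1 + 0 + 0 + 0 = 3 ≡ 1 (mod 2).
s = (1, 1, 1, 1)^T — this equals column 15 of H (binary 1111), so error is at position 15.
Correct: flip bit 15 of r = 111100001001010 to get c = 111100001001011.


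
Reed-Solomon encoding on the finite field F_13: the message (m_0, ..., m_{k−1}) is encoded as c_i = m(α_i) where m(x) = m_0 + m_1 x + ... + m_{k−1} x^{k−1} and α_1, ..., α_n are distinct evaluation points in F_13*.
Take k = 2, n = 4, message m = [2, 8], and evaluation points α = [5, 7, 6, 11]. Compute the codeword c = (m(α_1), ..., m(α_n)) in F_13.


c = [3, 6, 11, 12]

Message polynomial: m(x) = 2 + 8·x (mod 13).
For each evaluation point α_i, compute m(α_i) mod 13:
  α_1 = 5: Horner steps 8 → 3, so m(5) = 3.
  α_2 = 7: Horner steps 8 → 6, so m(7) = 6.
  α_3 = 6: Horner steps 8 → 11, so m(6) = 11.
  α_4 = 11: Horner steps 8 → 12, so m(11) = 12.
Codeword c = [3, 6, 11, 12] ∈ F_13^4.


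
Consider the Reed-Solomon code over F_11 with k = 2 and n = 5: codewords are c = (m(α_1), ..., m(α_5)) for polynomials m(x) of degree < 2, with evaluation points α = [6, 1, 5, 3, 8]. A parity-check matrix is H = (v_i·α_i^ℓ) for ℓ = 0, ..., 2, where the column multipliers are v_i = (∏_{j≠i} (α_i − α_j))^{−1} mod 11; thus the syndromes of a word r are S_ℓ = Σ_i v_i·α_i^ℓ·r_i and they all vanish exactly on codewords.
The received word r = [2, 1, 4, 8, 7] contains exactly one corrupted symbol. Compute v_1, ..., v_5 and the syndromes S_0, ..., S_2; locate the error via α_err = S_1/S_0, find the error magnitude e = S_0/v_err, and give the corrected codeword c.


S = (9, 6, 4), error at position 5, error magnitude e = 9, c = [2, 1, 4, 8, 9].

Step 1: column multipliers v_i = (∏_{j≠i}(α_i − α_j))^{−1} mod 11.
  i = 1 (α = 6): (6−1)(6−5)(6−3)(6−8) = 5·1·3·(−2) = −30 ≡ 3, so v_1 = 3^{−1} = 4 (mod 11).
  i = 2 (α = 1): (1−6)(1−5)(1−3)(1−8) = (−5)·(−4)·(−2)·(−7) = 280 ≡ 5, so v_2 = 5^{−1} = 9 (mod 11).
  i = 3 (α = 5): (5−6)(5−1)(5−3)(5−8) = (−1)·4·2·(−3) = 24 ≡ 2, so v_3 = 2^{−1} = 6 (mod 11).
  i = 4 (α = 3): (3−6)(3−1)(3−5)(3−8) = (−3)·2·(−2)·(−5) = −60 ≡ 6, so v_4 = 6^{−1} = 2 (mod 11).
  i = 5 (α = 8): (8−6)(8−1)(8−5)(8−3) = 2·7·3·5 = 210 ≡ 1, so v_5 = 1^{−1} = 1 (mod 11).
  v = [4, 9, 6, 2, 1].
Step 2: syndromes of r = [2, 1, 4, 8, 7] (all sums mod 11).
  S_0 = Σ v_i r_i = 4·2 + 9·1 + 6·4 + 2·8 + 1·7 = 64 ≡ 9.
  S_1 = Σ v_i α_i r_i = 4·6·2 + 9·1·1 + 6·5·4 + 2·3·8 + 1·8·7 = 281 ≡ 6.
  α_i^2 mod 11 = [3, 1, 3, 9, 9].
  S_2 = Σ v_i α_i^2 r_i = 4·3·2 + 9·1·1 + 6·3·4 + 2·9·8 + 1·9·7 = 312 ≡ 4.
  S = (9, 6, 4) ≠ 0, so r is not a codeword (an error is present).
Step 3: locate the error. For a single error e at position i, S_ℓ = v_i·e·α_i^ℓ, so α_err = S_1/S_0.
  S_0^{−1} = 9^{−1} = 5 (mod 11), so α_err = 6·5 = 30 ≡ 8 = α_5. Error position i = 5.
  Consistency check: S_2/S_1 = 4·2 = 8 ≡ 8 = α_err ✓ (single-error assumption holds).
Step 4: error magnitude e = S_0/v_5 = S_0·∏_{j≠5}(α_5 − α_j) = 9·1 = 9 ≡ 9 (mod 11).
Step 5: correct position 5: c_5 = r_5 − e = 7 − 9 ≡ 9 (mod 11). Hence c = [2, 1, 4, 8, 9].
  Check: interpolating c through the α_i gives m(x) = 3 + 9·x (degree < 2) with m(α_i) = c_i for every i, so c is indeed a codeword.


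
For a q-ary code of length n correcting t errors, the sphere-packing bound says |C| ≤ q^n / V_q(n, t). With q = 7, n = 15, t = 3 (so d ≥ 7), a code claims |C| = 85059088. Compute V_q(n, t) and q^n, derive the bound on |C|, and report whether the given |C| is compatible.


V_q(n, t) = 102151, q^n = 4747561509943, Hamming bound = 46475918, |C| = 85059088 > bound (violated).

Step 1: Compute V_q(n, t) = Σ_{j=0}^3 C(n, j) (q−1)^j.
  j = 0: C(15,0)·(6)^0 = 1·1 = 1.
  j = 1: C(15,1)·(6)^1 = 15·6 = 90.
  j = 2: C(15,2)·(6)^2 = 105·36 = 3780.
  j = 3: C(15,3)·(6)^3 = 455·216 = 98280.
  V_q(n, t) = 1 + 90 + 3780 + 98280 = 102151.
Step 2: q^n = 7^15 = 4747561509943.
Step 3: Hamming bound ⌊q^n / V_q(n,t)⌋ = ⌊4747561509943/102151⌋ = 46475918.
Step 4: Compare |C| = 85059088 to 46475918: violated.
The claimed |C| lies above the Hamming bound, so no 7-ary code of length 15 with d ≥ 7 can have 85059088 codewords.


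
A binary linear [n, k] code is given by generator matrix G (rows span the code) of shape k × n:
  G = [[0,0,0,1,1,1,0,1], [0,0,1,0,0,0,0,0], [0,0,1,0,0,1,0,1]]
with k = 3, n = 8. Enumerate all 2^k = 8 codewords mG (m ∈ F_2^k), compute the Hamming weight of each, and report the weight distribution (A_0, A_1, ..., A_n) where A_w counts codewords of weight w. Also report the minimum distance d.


Weight distribution: A_0 = 1, A_1 = 1, A_2 = 2, A_3 = 2, A_4 = 1, A_5 = 1. Minimum distance d = 1.

Enumerate all 2^3 = 8 messages m ∈ F_2^3.
For each, compute codeword c = mG in F_2^8, then tally its weight.
  m = 000 → c = 00000000, weight = 0.
  m = 100 → c = 00011101, weight = 4.
  m = 010 → c = 00100000, weight = 1.
  m = 110 → c = 00111101, weight = 5.
  m = 001 → c = 00100101, weight = 3.
  m = 101 → c = 00111000, weight = 3.
  m = 011 → c = 00000101, weight = 2.
  m = 111 → c = 00011000, weight = 2.
Tally weights:
  weight 0: 1 codewords.
  weight 1: 1 codewords.
  weight 2: 2 codewords.
  weight 3: 2 codewords.
  weight 4: 1 codewords.
  weight 5: 1 codewords.
Minimum distance d = smallest w > 0 with A_w > 0 = 1.
Sanity: Σ A_w = 8 = 2^3 = 8 ✓.


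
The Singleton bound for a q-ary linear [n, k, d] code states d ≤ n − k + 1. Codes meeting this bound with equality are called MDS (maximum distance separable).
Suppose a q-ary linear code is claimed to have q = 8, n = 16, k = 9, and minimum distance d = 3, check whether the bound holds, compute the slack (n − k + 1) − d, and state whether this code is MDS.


Singleton RHS = n − k + 1 = 8, slack = 5, bound satisfied, not MDS.

Singleton bound: d ≤ n − k + 1.
Here n = 16, k = 9, so n − k + 1 = 8.
Given d = 3, check d ≤ 8: YES.
Slack = (n − k + 1) − d = 5.
The code is NOT MDS (slack = 5 > 0).
Description: the claimed parameters are [16, 9, 3]_8; such a code would be non-MDS.


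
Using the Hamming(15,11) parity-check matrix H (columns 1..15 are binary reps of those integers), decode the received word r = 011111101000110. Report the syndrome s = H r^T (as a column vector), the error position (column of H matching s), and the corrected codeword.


s = (1, 0, 1, 1)^T, error position = 11, corrected codeword c = 011111101010110

Compute s = H r^T mod 2 one row at a time:
  s_1 = 0 + 1 + 0 + 0 + 0 + 1 + 1 + 0 = 3 ≡ 1 (mod 2).
  s_2 = 1 + 1 + 1 + 1 + 0 + 1 + 1 + 0 = 6 ≡ 0 (mod 2).
  s_3 = 1 + 1 + 1 + 1 + 0 + 0 + 1 + 0 = 5 ≡ 1 (mod 2).
  s_4 = 0 + 1 + 1 + 1 + 1 + 0 + 1 + 0 = 5 ≡ 1 (mod 2).
s = (1, 0, 1, 1)^T — this equals column 11 of H (binary 1011), so error is at position 11.
Correct: flip bit 11 of r = 011111101000110 to get c = 011111101010110.


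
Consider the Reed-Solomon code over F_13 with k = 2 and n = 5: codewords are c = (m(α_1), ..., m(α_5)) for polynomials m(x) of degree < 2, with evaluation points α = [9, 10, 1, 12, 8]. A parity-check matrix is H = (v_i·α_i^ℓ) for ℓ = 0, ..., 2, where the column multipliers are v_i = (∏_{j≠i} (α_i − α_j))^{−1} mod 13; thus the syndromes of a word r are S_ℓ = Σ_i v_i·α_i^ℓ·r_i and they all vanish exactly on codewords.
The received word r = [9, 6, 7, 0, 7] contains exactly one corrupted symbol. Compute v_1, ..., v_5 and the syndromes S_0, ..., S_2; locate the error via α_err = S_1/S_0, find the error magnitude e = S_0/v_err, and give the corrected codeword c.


S = (11, 10, 2), error at position 5, error magnitude e = 8, c = [9, 6, 7, 0, 12].

Step 1: column multipliers v_i = (∏_{j≠i}(α_i − α_j))^{−1} mod 13.
  i = 1 (α = 9): (9−10)(9−1)(9−12)(9−8) = (−1)·8·(−3)·1 = 24 ≡ 11, so v_1 = 11^{−1} = 6 (mod 13).
  i = 2 (α = 10): (10−9)(10−1)(10−12)(10−8) = 1·9·(−2)·2 = −36 ≡ 3, so v_2 = 3^{−1} = 9 (mod 13).
  i = 3 (α = 1): (1−9)(1−10)(1−12)(1−8) = (−8)·(−9)·(−11)·(−7) = 5544 ≡ 6, so v_3 = 6^{−1} = 11 (mod 13).
  i = 4 (α = 12): (12−9)(12−10)(12−1)(12−8) = 3·2·11·4 = 264 ≡ 4, so v_4 = 4^{−1} = 10 (mod 13).
  i = 5 (α = 8): (8−9)(8−10)(8−1)(8−12) = (−1)·(−2)·7·(−4) = −56 ≡ 9, so v_5 = 9^{−1} = 3 (mod 13).
  v = [6, 9, 11, 10, 3].
Step 2: syndromes of r = [9, 6, 7, 0, 7] (all sums mod 13).
  S_0 = Σ v_i r_i = 6·9 + 9·6 + 11·7 + 10·0 + 3·7 = 206 ≡ 11.
  S_1 = Σ v_i α_i r_i = 6·9·9 + 9·10·6 + 11·1·7 + 10·12·0 + 3·8·7 = 1271 ≡ 10.
  α_i^2 mod 13 = [3, 9, 1, 1, 12].
  S_2 = Σ v_i α_i^2 r_i = 6·3·9 + 9·9·6 + 11·1·7 + 10·1·0 + 3·12·7 = 977 ≡ 2.
  S = (11, 10, 2) ≠ 0, so r is not a codeword (an error is present).
Step 3: locate the error. For a single error e at position i, S_ℓ = v_i·e·α_i^ℓ, so α_err = S_1/S_0.
  S_0^{−1} = 11^{−1} = 6 (mod 13), so α_err = 10·6 = 60 ≡ 8 = α_5. Error position i = 5.
  Consistency check: S_2/S_1 = 2·4 = 8 ≡ 8 = α_err ✓ (single-error assumption holds).
Step 4: error magnitude e = S_0/v_5 = S_0·∏_{j≠5}(α_5 − α_j) = 11·9 = 99 ≡ 8 (mod 13).
Step 5: correct position 5: c_5 = r_5 − e = 7 − 8 ≡ 12 (mod 13). Hence c = [9, 6, 7, 0, 12].
  Check: interpolating c through the α_i gives m(x) = 10 + 10·x (degree < 2) with m(α_i) = c_i for every i, so c is indeed a codeword.


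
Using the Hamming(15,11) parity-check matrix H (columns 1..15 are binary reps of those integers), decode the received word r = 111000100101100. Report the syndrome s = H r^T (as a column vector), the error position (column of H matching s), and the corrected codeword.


s = (1, 1, 0, 0)^T, error position = 12, corrected codeword c = 111000100100100

Compute s = H r^T mod 2 one row at a time:
  s_1 = 0 + 0 + 1 + 0 + 1 + 1 + 0 + 0 = 3 ≡ 1 (mod 2).
  s_2 = 0 + 0 + 0 + 1 + 1 + 1 + 0 + 0 = 3 ≡ 1 (mod 2).
  s_3 = 1 + 1 + 0 + 1 + 1 + 0 + 0 + 0 = 4 ≡ 0 (mod 2).
  s_4 = 1 + 1 + 0 + 1 + 0 + 0 + 1 + 0 = 4 ≡ 0 (mod 2).
s = (1, 1, 0, 0)^T — this equals column 12 of H (binary 1100), so error is at position 12.
Correct: flip bit 12 of r = 111000100101100 to get c = 111000100100100.


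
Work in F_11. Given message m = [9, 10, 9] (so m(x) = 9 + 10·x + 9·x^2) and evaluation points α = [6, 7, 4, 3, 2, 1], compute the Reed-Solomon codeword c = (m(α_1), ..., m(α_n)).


c = [8, 3, 6, 10, 10, 6]

Message polynomial: m(x) = 9 + 10·x + 9·x^2 (mod 11).
For each evaluation point α_i, compute m(α_i) mod 11:
  α_1 = 6: Horner steps 9 → 9 → 8, so m(6) = 8.
  α_2 = 7: Horner steps 9 → 7 → 3, so m(7) = 3.
  α_3 = 4: Horner steps 9 → 2 → 6, so m(4) = 6.
  α_4 = 3: Horner steps 9 → 4 → 10, so m(3) = 10.
  α_5 = 2: Horner steps 9 → 6 → 10, so m(2) = 10.
  α_6 = 1: Horner steps 9 → 8 → 6, so m(1) = 6.
Codeword c = [8, 3, 6, 10, 10, 6] ∈ F_11^6.


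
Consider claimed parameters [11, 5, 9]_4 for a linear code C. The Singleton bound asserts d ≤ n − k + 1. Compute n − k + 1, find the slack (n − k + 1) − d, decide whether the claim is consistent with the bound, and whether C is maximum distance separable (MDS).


Singleton RHS = n − k + 1 = 7, slack = -2, bound violated (no such code; not MDS).

Singleton bound: d ≤ n − k + 1.
Here n = 11, k = 5, so n − k + 1 = 7.
Given d = 9, check d ≤ 7: NO.
Slack = (n − k + 1) − d = -2.
The slack is negative: d = 9 exceeds n − k + 1 = 7 by 2, so the Singleton bound is violated and no linear [11, 5, 9]_4 code can exist. In particular it is not MDS (MDS requires d = n − k + 1 exactly).
Description: the claimed parameters are [11, 5, 9]_4; such a code would be impossible (violates the Singleton bound).


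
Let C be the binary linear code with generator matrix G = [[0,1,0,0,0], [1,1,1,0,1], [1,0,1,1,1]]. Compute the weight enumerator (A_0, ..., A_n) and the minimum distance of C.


Weight distribution: A_0 = 1, A_1 = 2, A_2 = 1, A_3 = 1, A_4 = 2, A_5 = 1. Minimum distance d = 1.

Enumerate all 2^3 = 8 messages m ∈ F_2^3.
For each, compute codeword c = mG in F_2^5, then tally its weight.
  m = 000 → c = 00000, weight = 0.
  m = 100 → c = 01000, weight = 1.
  m = 010 → c = 11101, weight = 4.
  m = 110 → c = 10101, weight = 3.
  m = 001 → c = 10111, weight = 4.
  m = 101 → c = 11111, weight = 5.
  m = 011 → c = 01010, weight = 2.
  m = 111 → c = 00010, weight = 1.
Tally weights:
  weight 0: 1 codewords.
  weight 1: 2 codewords.
  weight 2: 1 codewords.
  weight 3: 1 codewords.
  weight 4: 2 codewords.
  weight 5: 1 codewords.
Minimum distance d = smallest w > 0 with A_w > 0 = 1.
Sanity: Σ A_w = 8 = 2^3 = 8 ✓.


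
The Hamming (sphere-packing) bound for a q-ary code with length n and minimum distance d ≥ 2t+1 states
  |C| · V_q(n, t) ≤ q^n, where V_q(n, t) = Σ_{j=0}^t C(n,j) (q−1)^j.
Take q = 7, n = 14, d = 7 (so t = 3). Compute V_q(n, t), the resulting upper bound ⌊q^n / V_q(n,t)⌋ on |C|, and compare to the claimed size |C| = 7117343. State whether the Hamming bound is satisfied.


V_q(n, t) = 81985, q^n = 678223072849, Hamming bound = 8272526, |C| = 7117343 ≤ bound (satisfied).

Step 1: Compute V_q(n, t) = Σ_{j=0}^3 C(n, j) (q−1)^j.
  j = 0: C(14,0)·(6)^0 = 1·1 = 1.
  j = 1: C(14,1)·(6)^1 = 14·6 = 84.
  j = 2: C(14,2)·(6)^2 = 91·36 = 3276.
  j = 3: C(14,3)·(6)^3 = 364·216 = 78624.
  V_q(n, t) = 1 + 84 + 3276 + 78624 = 81985.
Step 2: q^n = 7^14 = 678223072849.
Step 3: Hamming bound ⌊q^n / V_q(n,t)⌋ = ⌊678223072849/81985⌋ = 8272526.
Step 4: Compare |C| = 7117343 to 8272526: satisfied.
The claimed |C| lies below the Hamming bound.


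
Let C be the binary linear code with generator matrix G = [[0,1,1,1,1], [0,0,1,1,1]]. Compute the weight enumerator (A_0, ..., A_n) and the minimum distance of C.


Weight distribution: A_0 = 1, A_1 = 1, A_3 = 1, A_4 = 1. Minimum distance d = 1.

Enumerate all 2^2 = 4 messages m ∈ F_2^2.
For each, compute codeword c = mG in F_2^5, then tally its weight.
  m = 00 → c = 00000, weight = 0.
  m = 10 → c = 01111, weight = 4.
  m = 01 → c = 00111, weight = 3.
  m = 11 → c = 01000, weight = 1.
Tally weights:
  weight 0: 1 codewords.
  weight 1: 1 codewords.
  weight 3: 1 codewords.
  weight 4: 1 codewords.
Minimum distance d = smallest w > 0 with A_w > 0 = 1.
Sanity: Σ A_w = 4 = 2^2 = 4 ✓.


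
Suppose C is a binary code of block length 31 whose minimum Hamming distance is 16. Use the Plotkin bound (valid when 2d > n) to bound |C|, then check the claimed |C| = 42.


Plotkin bound M ≤ 32; given |C| = 42 > bound (violated).

Check applicability: 2d = 32, n = 31.
2d − n = 1 > 0, so Plotkin applies.
Compute d/(2d−n) = 16/1 ≈ 16.0000.
⌊d/(2d−n)⌋ = 16.
Plotkin bound: M ≤ 2·16 = 32.
Given |C| = 42, check: VIOLATED.
This |C| is above the Plotkin bound, so no binary code with n = 31, d = 16 and 42 codewords exists.


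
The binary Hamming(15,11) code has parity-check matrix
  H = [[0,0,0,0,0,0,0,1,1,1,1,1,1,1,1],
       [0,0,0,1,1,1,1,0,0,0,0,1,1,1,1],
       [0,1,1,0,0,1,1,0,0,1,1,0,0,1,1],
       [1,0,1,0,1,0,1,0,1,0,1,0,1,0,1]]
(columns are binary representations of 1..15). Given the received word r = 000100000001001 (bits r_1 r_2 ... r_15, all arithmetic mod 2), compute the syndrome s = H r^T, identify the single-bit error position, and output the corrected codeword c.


s = (0, 1, 1, 1)^T, error position = 7, corrected codeword c = 000100100001001

Compute s = H r^T mod 2 one row at a time:
  s_1 = 0 + 0 + 0 + 0 + 1 + 0 + 0 + 1 = 2 ≡ 0 (mod 2).
  s_2 = 1 + 0 + 0 + 0 + 1 + 0 + 0 + 1 = 3 ≡ 1 (mod 2).
  s_3 = 0 + 0 + 0 + 0 + 0 + 0 + 0 + 1 = 1 ≡ 1 (mod 2).
  s_4 = 0 + 0 + 0 + 0 + 0 + 0 + 0 + 1 = 1 ≡ 1 (mod 2).
s = (0, 1, 1, 1)^T — this equals column 7 of H (binary 0111), so error is at position 7.
Correct: flip bit 7 of r = 000100000001001 to get c = 000100100001001.


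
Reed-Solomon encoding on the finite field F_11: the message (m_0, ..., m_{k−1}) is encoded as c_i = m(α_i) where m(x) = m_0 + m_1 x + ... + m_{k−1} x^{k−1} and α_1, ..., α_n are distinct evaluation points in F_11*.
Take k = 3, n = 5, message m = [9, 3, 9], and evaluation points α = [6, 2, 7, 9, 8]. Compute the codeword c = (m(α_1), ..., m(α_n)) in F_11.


c = [10, 7, 9, 6, 4]

Message polynomial: m(x) = 9 + 3·x + 9·x^2 (mod 11).
For each evaluation point α_i, compute m(α_i) mod 11:
  α_1 = 6: Horner steps 9 → 2 → 10, so m(6) = 10.
  α_2 = 2: Horner steps 9 → 10 → 7, so m(2) = 7.
  α_3 = 7: Horner steps 9 → 0 → 9, so m(7) = 9.
  α_4 = 9: Horner steps 9 → 7 → 6, so m(9) = 6.
  α_5 = 8: Horner steps 9 → 9 → 4, so m(8) = 4.
Codeword c = [10, 7, 9, 6, 4] ∈ F_11^5.


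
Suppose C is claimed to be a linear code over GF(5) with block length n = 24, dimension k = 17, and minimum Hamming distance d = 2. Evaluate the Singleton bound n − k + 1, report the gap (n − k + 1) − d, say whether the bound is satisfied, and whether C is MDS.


Singleton RHS = n − k + 1 = 8, slack = 6, bound satisfied, not MDS.

Singleton bound: d ≤ n − k + 1.
Here n = 24, k = 17, so n − k + 1 = 8.
Given d = 2, check d ≤ 8: YES.
Slack = (n − k + 1) − d = 6.
The code is NOT MDS (slack = 6 > 0).
Description: the claimed parameters are [24, 17, 2]_5; such a code would be non-MDS.


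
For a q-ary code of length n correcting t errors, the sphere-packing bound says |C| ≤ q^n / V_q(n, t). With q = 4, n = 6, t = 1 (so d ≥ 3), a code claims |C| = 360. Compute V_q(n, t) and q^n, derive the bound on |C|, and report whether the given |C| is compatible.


V_q(n, t) = 19, q^n = 4096, Hamming bound = 215, |C| = 360 > bound (violated).

Step 1: Compute V_q(n, t) = Σ_{j=0}^1 C(n, j) (q−1)^j.
  j = 0: C(6,0)·(3)^0 = 1·1 = 1.
  j = 1: C(6,1)·(3)^1 = 6·3 = 18.
  V_q(n, t) = 1 + 18 = 19.
Step 2: q^n = 4^6 = 4096.
Step 3: Hamming bound ⌊q^n / V_q(n,t)⌋ = ⌊4096/19⌋ = 215.
Step 4: Compare |C| = 360 to 215: violated.
The claimed |C| lies above the Hamming bound, so no 4-ary code of length 6 with d ≥ 3 can have 360 codewords.


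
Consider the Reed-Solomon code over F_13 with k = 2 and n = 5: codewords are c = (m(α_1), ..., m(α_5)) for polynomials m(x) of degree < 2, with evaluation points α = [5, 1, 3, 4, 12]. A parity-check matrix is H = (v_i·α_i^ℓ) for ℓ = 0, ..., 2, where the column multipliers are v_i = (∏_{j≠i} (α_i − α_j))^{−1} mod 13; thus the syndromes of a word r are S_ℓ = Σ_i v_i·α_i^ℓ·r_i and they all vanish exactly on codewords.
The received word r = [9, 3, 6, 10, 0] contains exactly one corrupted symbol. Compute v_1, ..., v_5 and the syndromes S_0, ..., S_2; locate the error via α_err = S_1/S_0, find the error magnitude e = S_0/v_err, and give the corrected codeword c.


S = (2, 8, 6), error at position 4, error magnitude e = 9, c = [9, 3, 6, 1, 0].

Step 1: column multipliers v_i = (∏_{j≠i}(α_i − α_j))^{−1} mod 13.
  i = 1 (α = 5): (5−1)(5−3)(5−4)(5−12) = 4·2·1·(−7) = −56 ≡ 9, so v_1 = 9^{−1} = 3 (mod 13).
  i = 2 (α = 1): (1−5)(1−3)(1−4)(1−12) = (−4)·(−2)·(−3)·(−11) = 264 ≡ 4, so v_2 = 4^{−1} = 10 (mod 13).
  i = 3 (α = 3): (3−5)(3−1)(3−4)(3−12) = (−2)·2·(−1)·(−9) = −36 ≡ 3, so v_3 = 3^{−1} = 9 (mod 13).
  i = 4 (α = 4): (4−5)(4−1)(4−3)(4−12) = (−1)·3·1·(−8) = 24 ≡ 11, so v_4 = 11^{−1} = 6 (mod 13).
  i = 5 (α = 12): (12−5)(12−1)(12−3)(12−4) = 7·11·9·8 = 5544 ≡ 6, so v_5 = 6^{−1} = 11 (mod 13).
  v = [3, 10, 9, 6, 11].
Step 2: syndromes of r = [9, 3, 6, 10, 0] (all sums mod 13).
  S_0 = Σ v_i r_i = 3·9 + 10·3 + 9·6 + 6·10 + 11·0 = 171 ≡ 2.
  S_1 = Σ v_i α_i r_i = 3·5·9 + 10·1·3 + 9·3·6 + 6·4·10 + 11·12·0 = 567 ≡ 8.
  α_i^2 mod 13 = [12, 1, 9, 3, 1].
  S_2 = Σ v_i α_i^2 r_i = 3·12·9 + 10·1·3 + 9·9·6 + 6·3·10 + 11·1·0 = 1020 ≡ 6.
  S = (2, 8, 6) ≠ 0, so r is not a codeword (an error is present).
Step 3: locate the error. For a single error e at position i, S_ℓ = v_i·e·α_i^ℓ, so α_err = S_1/S_0.
  S_0^{−1} = 2^{−1} = 7 (mod 13), so α_err = 8·7 = 56 ≡ 4 = α_4. Error position i = 4.
  Consistency check: S_2/S_1 = 6·5 = 30 ≡ 4 = α_err ✓ (single-error assumption holds).
Step 4: error magnitude e = S_0/v_4 = S_0·∏_{j≠4}(α_4 − α_j) = 2·11 = 22 ≡ 9 (mod 13).
Step 5: correct position 4: c_4 = r_4 − e = 10 − 9 ≡ 1 (mod 13). Hence c = [9, 3, 6, 1, 0].
  Check: interpolating c through the α_i gives m(x) = 8 + 8·x (degree < 2) with m(α_i) = c_i for every i, so c is indeed a codeword.


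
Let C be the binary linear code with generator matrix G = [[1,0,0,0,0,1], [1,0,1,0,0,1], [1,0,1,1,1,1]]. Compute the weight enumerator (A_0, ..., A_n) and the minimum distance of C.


Weight distribution: A_0 = 1, A_1 = 1, A_2 = 2, A_3 = 2, A_4 = 1, A_5 = 1. Minimum distance d = 1.

Enumerate all 2^3 = 8 messages m ∈ F_2^3.
For each, compute codeword c = mG in F_2^6, then tally its weight.
  m = 000 → c = 000000, weight = 0.
  m = 100 → c = 100001, weight = 2.
  m = 010 → c = 101001, weight = 3.
  m = 110 → c = 001000, weight = 1.
  m = 001 → c = 101111, weight = 5.
  m = 101 → c = 001110, weight = 3.
  m = 011 → c = 000110, weight = 2.
  m = 111 → c = 100111, weight = 4.
Tally weights:
  weight 0: 1 codewords.
  weight 1: 1 codewords.
  weight 2: 2 codewords.
  weight 3: 2 codewords.
  weight 4: 1 codewords.
  weight 5: 1 codewords.
Minimum distance d = smallest w > 0 with A_w > 0 = 1.
Sanity: Σ A_w = 8 = 2^3 = 8 ✓.


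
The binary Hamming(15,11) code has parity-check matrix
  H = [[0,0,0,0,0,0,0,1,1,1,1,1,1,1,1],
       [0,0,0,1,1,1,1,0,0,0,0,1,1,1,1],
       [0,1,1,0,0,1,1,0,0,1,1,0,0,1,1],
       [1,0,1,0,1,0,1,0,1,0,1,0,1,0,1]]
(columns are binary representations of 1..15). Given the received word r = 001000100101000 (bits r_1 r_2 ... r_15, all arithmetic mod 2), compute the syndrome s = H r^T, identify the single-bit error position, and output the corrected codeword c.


s = (0, 0, 1, 0)^T, error position = 2, corrected codeword c = 011000100101000

Compute s = H r^T mod 2 one row at a time:
  s_1 = 0 + 0 + 1 + 0 + 1 + 0 + 0 + 0 = 2 ≡ 0 (mod 2).
  s_2 = 0 + 0 + 0 + 1 + 1 + 0 + 0 + 0 = 2 ≡ 0 (mod 2).
  s_3 = 0 + 1 + 0 + 1 + 1 + 0 + 0 + 0 = 3 ≡ 1 (mod 2).
  s_4 = 0 + 1 + 0 + 1 + 0 + 0 + 0 + 0 = 2 ≡ 0 (mod 2).
s = (0, 0, 1, 0)^T — this equals column 2 of H (binary 0010), so error is at position 2.
Correct: flip bit 2 of r = 001000100101000 to get c = 011000100101000.


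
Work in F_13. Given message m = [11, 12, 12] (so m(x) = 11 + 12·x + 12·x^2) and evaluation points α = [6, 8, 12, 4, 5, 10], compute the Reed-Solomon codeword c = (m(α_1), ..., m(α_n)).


c = [8, 4, 11, 4, 7, 5]

Message polynomial: m(x) = 11 + 12·x + 12·x^2 (mod 13).
For each evaluation point α_i, compute m(α_i) mod 13:
  α_1 = 6: Horner steps 12 → 6 → 8, so m(6) = 8.
  α_2 = 8: Horner steps 12 → 4 → 4, so m(8) = 4.
  α_3 = 12: Horner steps 12 → 0 → 11, so m(12) = 11.
  α_4 = 4: Horner steps 12 → 8 → 4, so m(4) = 4.
  α_5 = 5: Horner steps 12 → 7 → 7, so m(5) = 7.
  α_6 = 10: Horner steps 12 → 2 → 5, so m(10) = 5.
Codeword c = [8, 4, 11, 4, 7, 5] ∈ F_13^6.


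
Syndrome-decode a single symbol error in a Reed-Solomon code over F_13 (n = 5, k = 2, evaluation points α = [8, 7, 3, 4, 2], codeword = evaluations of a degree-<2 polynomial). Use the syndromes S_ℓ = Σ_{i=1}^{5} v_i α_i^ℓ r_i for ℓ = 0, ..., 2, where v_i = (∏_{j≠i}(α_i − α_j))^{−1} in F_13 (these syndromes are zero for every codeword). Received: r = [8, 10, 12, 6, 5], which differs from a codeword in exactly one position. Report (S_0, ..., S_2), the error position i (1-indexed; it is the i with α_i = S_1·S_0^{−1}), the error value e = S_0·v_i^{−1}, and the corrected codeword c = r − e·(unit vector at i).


S = (7, 10, 5), error at position 2, error magnitude e = 9, c = [8, 1, 12, 6, 5].

Step 1: column multipliers v_i = (∏_{j≠i}(α_i − α_j))^{−1} mod 13.
  i = 1 (α = 8): (8−7)(8−3)(8−4)(8−2) = 1·5·4·6 = 120 ≡ 3, so v_1 = 3^{−1} = 9 (mod 13).
  i = 2 (α = 7): (7−8)(7−3)(7−4)(7−2) = (−1)·4·3·5 = −60 ≡ 5, so v_2 = 5^{−1} = 8 (mod 13).
  i = 3 (α = 3): (3−8)(3−7)(3−4)(3−2) = (−5)·(−4)·(−1)·1 = −20 ≡ 6, so v_3 = 6^{−1} = 11 (mod 13).
  i = 4 (α = 4): (4−8)(4−7)(4−3)(4−2) = (−4)·(−3)·1·2 = 24 ≡ 11, so v_4 = 11^{−1} = 6 (mod 13).
  i = 5 (α = 2): (2−8)(2−7)(2−3)(2−4) = (−6)·(−5)·(−1)·(−2) = 60 ≡ 8, so v_5 = 8^{−1} = 5 (mod 13).
  v = [9, 8, 11, 6, 5].
Step 2: syndromes of r = [8, 10, 12, 6, 5] (all sums mod 13).
  S_0 = Σ v_i r_i = 9·8 + 8·10 + 11·12 + 6·6 + 5·5 = 345 ≡ 7.
  S_1 = Σ v_i α_i r_i = 9·8·8 + 8·7·10 + 11·3·12 + 6·4·6 + 5·2·5 = 1726 ≡ 10.
  α_i^2 mod 13 = [12, 10, 9, 3, 4].
  S_2 = Σ v_i α_i^2 r_i = 9·12·8 + 8·10·10 + 11·9·12 + 6·3·6 + 5·4·5 = 3060 ≡ 5.
  S = (7, 10, 5) ≠ 0, so r is not a codeword (an error is present).
Step 3: locate the error. For a single error e at position i, S_ℓ = v_i·e·α_i^ℓ, so α_err = S_1/S_0.
  S_0^{−1} = 7^{−1} = 2 (mod 13), so α_err = 10·2 = 20 ≡ 7 = α_2. Error position i = 2.
  Consistency check: S_2/S_1 = 5·4 = 20 ≡ 7 = α_err ✓ (single-error assumption holds).
Step 4: error magnitude e = S_0/v_2 = S_0·∏_{j≠2}(α_2 − α_j) = 7·5 = 35 ≡ 9 (mod 13).
Step 5: correct position 2: c_2 = r_2 − e = 10 − 9 ≡ 1 (mod 13). Hence c = [8, 1, 12, 6, 5].
  Check: interpolating c through the α_i gives m(x) = 4 + 7·x (degree < 2) with m(α_i) = c_i for every i, so c is indeed a codeword.


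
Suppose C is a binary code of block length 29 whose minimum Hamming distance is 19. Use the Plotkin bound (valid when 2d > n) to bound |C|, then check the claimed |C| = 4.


Plotkin bound M ≤ 4; given |C| = 4 ≤ bound (satisfied).

Check applicability: 2d = 38, n = 29.
2d − n = 9 > 0, so Plotkin applies.
Compute d/(2d−n) = 19/9 ≈ 2.1111.
⌊d/(2d−n)⌋ = 2.
Plotkin bound: M ≤ 2·2 = 4.
Given |C| = 4, check: satisfied.
This |C| is at the Plotkin bound.


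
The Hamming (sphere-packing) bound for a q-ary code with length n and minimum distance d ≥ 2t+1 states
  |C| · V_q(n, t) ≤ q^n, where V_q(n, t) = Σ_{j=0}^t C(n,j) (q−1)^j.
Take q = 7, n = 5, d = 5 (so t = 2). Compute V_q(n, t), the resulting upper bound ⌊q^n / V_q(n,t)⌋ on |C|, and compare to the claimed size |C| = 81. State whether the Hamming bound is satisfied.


V_q(n, t) = 391, q^n = 16807, Hamming bound = 42, |C| = 81 > bound (violated).

Step 1: Compute V_q(n, t) = Σ_{j=0}^2 C(n, j) (q−1)^j.
  j = 0: C(5,0)·(6)^0 = 1·1 = 1.
  j = 1: C(5,1)·(6)^1 = 5·6 = 30.
  j = 2: C(5,2)·(6)^2 = 10·36 = 360.
  V_q(n, t) = 1 + 30 + 360 = 391.
Step 2: q^n = 7^5 = 16807.
Step 3: Hamming bound ⌊q^n / V_q(n,t)⌋ = ⌊16807/391⌋ = 42.
Step 4: Compare |C| = 81 to 42: violated.
The claimed |C| lies above the Hamming bound, so no 7-ary code of length 5 with d ≥ 5 can have 81 codewords.


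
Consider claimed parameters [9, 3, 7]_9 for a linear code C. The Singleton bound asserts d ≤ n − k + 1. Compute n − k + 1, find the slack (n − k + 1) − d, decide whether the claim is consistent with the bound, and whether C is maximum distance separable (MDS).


Singleton RHS = n − k + 1 = 7, slack = 0, bound satisfied, MDS.

Singleton bound: d ≤ n − k + 1.
Here n = 9, k = 3, so n − k + 1 = 7.
Given d = 7, check d ≤ 7: YES.
Slack = (n − k + 1) − d = 0.
The code is MDS (slack = 0).
Description: the claimed parameters are [9, 3, 7]_9; such a code would be MDS (meets Singleton bound).


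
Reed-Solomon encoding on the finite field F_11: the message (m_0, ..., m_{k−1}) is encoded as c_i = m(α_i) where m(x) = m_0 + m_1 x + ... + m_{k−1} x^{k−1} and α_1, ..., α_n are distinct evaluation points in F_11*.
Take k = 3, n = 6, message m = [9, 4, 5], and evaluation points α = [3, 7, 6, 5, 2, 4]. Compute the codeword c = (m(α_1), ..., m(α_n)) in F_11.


c = [0, 7, 4, 0, 4, 6]

Message polynomial: m(x) = 9 + 4·x + 5·x^2 (mod 11).
For each evaluation point α_i, compute m(α_i) mod 11:
  α_1 = 3: Horner steps 5 → 8 → 0, so m(3) = 0.
  α_2 = 7: Horner steps 5 → 6 → 7, so m(7) = 7.
  α_3 = 6: Horner steps 5 → 1 → 4, so m(6) = 4.
  α_4 = 5: Horner steps 5 → 7 → 0, so m(5) = 0.
  α_5 = 2: Horner steps 5 → 3 → 4, so m(2) = 4.
  α_6 = 4: Horner steps 5 → 2 → 6, so m(4) = 6.
Codeword c = [0, 7, 4, 0, 4, 6] ∈ F_11^6.


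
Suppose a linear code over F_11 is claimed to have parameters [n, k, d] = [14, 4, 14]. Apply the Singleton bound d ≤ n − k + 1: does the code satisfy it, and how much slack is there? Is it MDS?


Singleton RHS = n − k + 1 = 11, slack = -3, bound violated (no such code; not MDS).

Singleton bound: d ≤ n − k + 1.
Here n = 14, k = 4, so n − k + 1 = 11.
Given d = 14, check d ≤ 11: NO.
Slack = (n − k + 1) − d = -3.
The slack is negative: d = 14 exceeds n − k + 1 = 11 by 3, so the Singleton bound is violated and no linear [14, 4, 14]_11 code can exist. In particular it is not MDS (MDS requires d = n − k + 1 exactly).
Description: the claimed parameters are [14, 4, 14]_11; such a code would be impossible (violates the Singleton bound).


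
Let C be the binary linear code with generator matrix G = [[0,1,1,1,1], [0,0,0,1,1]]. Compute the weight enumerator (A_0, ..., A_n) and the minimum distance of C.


Weight distribution: A_0 = 1, A_2 = 2, A_4 = 1. Minimum distance d = 2.

Enumerate all 2^2 = 4 messages m ∈ F_2^2.
For each, compute codeword c = mG in F_2^5, then tally its weight.
  m = 00 → c = 00000, weight = 0.
  m = 10 → c = 01111, weight = 4.
  m = 01 → c = 00011, weight = 2.
  m = 11 → c = 01100, weight = 2.
Tally weights:
  weight 0: 1 codewords.
  weight 2: 2 codewords.
  weight 4: 1 codewords.
Minimum distance d = smallest w > 0 with A_w > 0 = 2.
Sanity: Σ A_w = 4 = 2^2 = 4 ✓.


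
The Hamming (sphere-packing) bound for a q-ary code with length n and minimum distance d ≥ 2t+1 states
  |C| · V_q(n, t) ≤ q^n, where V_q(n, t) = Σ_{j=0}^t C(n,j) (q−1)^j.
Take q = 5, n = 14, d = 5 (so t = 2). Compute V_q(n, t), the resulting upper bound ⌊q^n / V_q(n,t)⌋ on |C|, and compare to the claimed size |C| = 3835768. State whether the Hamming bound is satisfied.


V_q(n, t) = 1513, q^n = 6103515625, Hamming bound = 4034048, |C| = 3835768 ≤ bound (satisfied).

Step 1: Compute V_q(n, t) = Σ_{j=0}^2 C(n, j) (q−1)^j.
  j = 0: C(14,0)·(4)^0 = 1·1 = 1.
  j = 1: C(14,1)·(4)^1 = 14·4 = 56.
  j = 2: C(14,2)·(4)^2 = 91·16 = 1456.
  V_q(n, t) = 1 + 56 + 1456 = 1513.
Step 2: q^n = 5^14 = 6103515625.
Step 3: Hamming bound ⌊q^n / V_q(n,t)⌋ = ⌊6103515625/1513⌋ = 4034048.
Step 4: Compare |C| = 3835768 to 4034048: satisfied.
The claimed |C| lies below the Hamming bound.


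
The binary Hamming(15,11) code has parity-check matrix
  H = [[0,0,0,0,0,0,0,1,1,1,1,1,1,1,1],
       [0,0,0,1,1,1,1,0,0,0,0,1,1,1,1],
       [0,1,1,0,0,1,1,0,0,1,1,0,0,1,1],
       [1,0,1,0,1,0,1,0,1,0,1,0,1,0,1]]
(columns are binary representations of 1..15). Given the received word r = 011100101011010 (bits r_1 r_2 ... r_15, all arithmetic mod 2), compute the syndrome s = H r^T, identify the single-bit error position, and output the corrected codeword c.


s = (0, 0, 1, 0)^T, error position = 2, corrected codeword c = 001100101011010

Compute s = H r^T mod 2 one row at a time:
  s_1 = 0 + 1 + 0 + 1 + 1 + 0 + 1 + 0 = 4 ≡ 0 (mod 2).
  s_2 = 1 + 0 + 0 + 1 + 1 + 0 + 1 + 0 = 4 ≡ 0 (mod 2).
  s_3 = 1 + 1 + 0 + 1 + 0 + 1 + 1 + 0 = 5 ≡ 1 (mod 2).
  s_4 = 0 + 1 + 0 + 1 + 1 + 1 + 0 + 0 = 4 ≡ 0 (mod 2).
s = (0, 0, 1, 0)^T — this equals column 2 of H (binary 0010), so error is at position 2.
Correct: flip bit 2 of r = 011100101011010 to get c = 001100101011010.


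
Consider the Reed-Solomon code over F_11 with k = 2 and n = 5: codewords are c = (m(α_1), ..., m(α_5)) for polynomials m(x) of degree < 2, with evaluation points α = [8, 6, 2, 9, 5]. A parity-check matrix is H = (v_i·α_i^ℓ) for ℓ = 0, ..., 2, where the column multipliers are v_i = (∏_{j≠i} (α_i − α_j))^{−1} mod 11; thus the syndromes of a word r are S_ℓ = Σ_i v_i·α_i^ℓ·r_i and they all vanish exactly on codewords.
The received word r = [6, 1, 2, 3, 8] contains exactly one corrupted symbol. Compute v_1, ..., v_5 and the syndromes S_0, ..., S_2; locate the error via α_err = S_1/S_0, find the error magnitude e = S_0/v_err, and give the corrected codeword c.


S = (6, 8, 7), error at position 5, error magnitude e = 4, c = [6, 1, 2, 3, 4].

Step 1: column multipliers v_i = (∏_{j≠i}(α_i − α_j))^{−1} mod 11.
  i = 1 (α = 8): (8−6)(8−2)(8−9)(8−5) = 2·6·(−1)·3 = −36 ≡ 8, so v_1 = 8^{−1} = 7 (mod 11).
  i = 2 (α = 6): (6−8)(6−2)(6−9)(6−5) = (−2)·4·(−3)·1 = 24 ≡ 2, so v_2 = 2^{−1} = 6 (mod 11).
  i = 3 (α = 2): (2−8)(2−6)(2−9)(2−5) = (−6)·(−4)·(−7)·(−3) = 504 ≡ 9, so v_3 = 9^{−1} = 5 (mod 11).
  i = 4 (α = 9): (9−8)(9−6)(9−2)(9−5) = 1·3·7·4 = 84 ≡ 7, so v_4 = 7^{−1} = 8 (mod 11).
  i = 5 (α = 5): (5−8)(5−6)(5−2)(5−9) = (−3)·(−1)·3·(−4) = −36 ≡ 8, so v_5 = 8^{−1} = 7 (mod 11).
  v = [7, 6, 5, 8, 7].
Step 2: syndromes of r = [6, 1, 2, 3, 8] (all sums mod 11).
  S_0 = Σ v_i r_i = 7·6 + 6·1 + 5·2 + 8·3 + 7·8 = 138 ≡ 6.
  S_1 = Σ v_i α_i r_i = 7·8·6 + 6·6·1 + 5·2·2 + 8·9·3 + 7·5·8 = 888 ≡ 8.
  α_i^2 mod 11 = [9, 3, 4, 4, 3].
  S_2 = Σ v_i α_i^2 r_i = 7·9·6 + 6·3·1 + 5·4·2 + 8·4·3 + 7·3·8 = 700 ≡ 7.
  S = (6, 8, 7) ≠ 0, so r is not a codeword (an error is present).
Step 3: locate the error. For a single error e at position i, S_ℓ = v_i·e·α_i^ℓ, so α_err = S_1/S_0.
  S_0^{−1} = 6^{−1} = 2 (mod 11), so α_err = 8·2 = 16 ≡ 5 = α_5. Error position i = 5.
  Consistency check: S_2/S_1 = 7·7 = 49 ≡ 5 = α_err ✓ (single-error assumption holds).
Step 4: error magnitude e = S_0/v_5 = S_0·∏_{j≠5}(α_5 − α_j) = 6·8 = 48 ≡ 4 (mod 11).
Step 5: correct position 5: c_5 = r_5 − e = 8 − 4 ≡ 4 (mod 11). Hence c = [6, 1, 2, 3, 4].
  Check: interpolating c through the α_i gives m(x) = 8 + 8·x (degree < 2) with m(α_i) = c_i for every i, so c is indeed a codeword.
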